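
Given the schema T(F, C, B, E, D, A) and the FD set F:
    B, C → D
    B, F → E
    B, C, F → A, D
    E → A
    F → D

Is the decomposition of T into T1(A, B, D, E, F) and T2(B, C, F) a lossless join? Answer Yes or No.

Yes

The shared attributes are {B, F} and {B, F}⁺ = {A, B, D, E, F}.
T1 is contained in that closure, so T1 ∩ T2 → T1 holds and the join is lossless.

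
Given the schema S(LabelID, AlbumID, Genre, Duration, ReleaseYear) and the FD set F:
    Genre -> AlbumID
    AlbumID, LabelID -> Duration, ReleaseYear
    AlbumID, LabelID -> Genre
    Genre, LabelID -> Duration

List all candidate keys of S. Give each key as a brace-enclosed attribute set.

No FD produces {LabelID}, so it must be in every candidate key.
{AlbumID, LabelID}⁺ = {AlbumID, Duration, Genre, LabelID, ReleaseYear}, which is every attribute, so {AlbumID, LabelID} is a candidate key.
{Genre, LabelID}⁺ = {AlbumID, Duration, Genre, LabelID, ReleaseYear}, which is every attribute, so {Genre, LabelID} is a candidate key.
These are minimal and exhaustive — every other superkey contains one of them.

{AlbumID, LabelID}, {Genre, LabelID}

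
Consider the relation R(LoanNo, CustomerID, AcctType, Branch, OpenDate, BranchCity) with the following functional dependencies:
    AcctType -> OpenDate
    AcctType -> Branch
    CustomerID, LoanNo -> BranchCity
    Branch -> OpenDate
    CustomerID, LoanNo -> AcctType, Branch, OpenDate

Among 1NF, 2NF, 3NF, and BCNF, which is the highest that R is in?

2NF

Candidate key: {CustomerID, LoanNo}. Prime attributes: {CustomerID, LoanNo}.
AcctType -> OpenDate: {AcctType}⁺ = {AcctType, Branch, OpenDate}, which is not all of the attributes, so the left side is not a superkey — BCNF is violated.
AcctType -> OpenDate determines the non-prime attribute {OpenDate} from a non-superkey — 3NF is violated.
No proper subset of a key has a non-prime attribute in its closure, so there is no partial dependency; 2NF holds.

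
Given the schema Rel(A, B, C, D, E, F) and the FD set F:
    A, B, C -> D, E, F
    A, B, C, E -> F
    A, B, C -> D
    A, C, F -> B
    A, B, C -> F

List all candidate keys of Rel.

{A, C} never appear on the right of any FD, so every key must include all of them.
{A, B, C}⁺ = {A, B, C, D, E, F} — all of the relation — so {A, B, C} is a candidate key.
{A, C, F}⁺ = {A, B, C, D, E, F} — all of the relation — so {A, C, F} is a candidate key.
These are minimal and exhaustive — every other superkey contains one of them.

{A, B, C}, {A, C, F}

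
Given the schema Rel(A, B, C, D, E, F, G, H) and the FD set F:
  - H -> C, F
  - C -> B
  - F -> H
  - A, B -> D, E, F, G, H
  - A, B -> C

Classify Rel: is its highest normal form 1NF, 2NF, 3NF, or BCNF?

3NF

Candidate keys: {A, B}, {A, C}, {A, F}, {A, H}. Prime attributes: {A, B, C, F, H}.
H -> C, F: {H}⁺ = {B, C, F, H}, which is not all of the attributes, so the left side is not a superkey — BCNF is violated.
But every attribute on its right side ({C, F}) is prime, and the same holds for every other non-superkey FD, so 3NF still holds.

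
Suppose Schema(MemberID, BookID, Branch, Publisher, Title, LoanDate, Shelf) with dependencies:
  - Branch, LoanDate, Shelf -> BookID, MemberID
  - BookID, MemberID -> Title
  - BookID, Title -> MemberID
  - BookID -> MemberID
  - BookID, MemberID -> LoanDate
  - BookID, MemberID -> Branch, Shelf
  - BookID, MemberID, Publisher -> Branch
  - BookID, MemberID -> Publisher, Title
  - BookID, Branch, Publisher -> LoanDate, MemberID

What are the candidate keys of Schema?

{BookID} is a candidate key since {BookID}⁺ = {BookID, Branch, LoanDate, MemberID, Publisher, Shelf, Title} covers every attribute.
{Branch, LoanDate, Shelf} is a candidate key since {Branch, LoanDate, Shelf}⁺ = {BookID, Branch, LoanDate, MemberID, Publisher, Shelf, Title} covers every attribute.
These are minimal and exhaustive — every other superkey contains one of them.

{BookID}, {Branch, LoanDate, Shelf}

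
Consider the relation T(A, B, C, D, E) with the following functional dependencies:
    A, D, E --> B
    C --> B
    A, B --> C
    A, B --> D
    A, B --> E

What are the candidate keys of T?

Attributes never on any right-hand side: {A} — every candidate key must contain it.
Closure of {A, B} is {A, B, C, D, E}, the whole schema; {A, B} is a candidate key.
Closure of {A, C} is {A, B, C, D, E}, the whole schema; {A, C} is a candidate key.
Closure of {A, D, E} is {A, B, C, D, E}, the whole schema; {A, D, E} is a candidate key.
No proper subset of any of these is a key, and no other minimal superkey exists.

{A, B}, {A, C}, {A, D, E}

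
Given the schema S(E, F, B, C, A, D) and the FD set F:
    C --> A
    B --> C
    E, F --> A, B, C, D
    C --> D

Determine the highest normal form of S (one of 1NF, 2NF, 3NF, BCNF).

2NF

Candidate key: {E, F}. Prime attributes: {E, F}.
C --> A: {C}⁺ = {A, C, D}, which is not all of the attributes, so the left side is not a superkey — BCNF is violated.
C --> A has non-prime {A} on the right and a non-superkey on the left, so 3NF fails.
Checking every proper subset of each key, none determines a non-prime attribute — 2NF is satisfied.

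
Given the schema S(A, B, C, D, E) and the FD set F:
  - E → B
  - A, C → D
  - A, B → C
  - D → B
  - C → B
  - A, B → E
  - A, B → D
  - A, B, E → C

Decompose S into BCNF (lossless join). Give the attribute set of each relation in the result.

Candidate keys of the original relation: {A, B}, {A, C}, {A, D}, {A, E}.
{A, B, C, D, E}: {E} determines {B, E} here but is not a superkey — split on E → B, giving {B, E} and {A, C, D, E}.
{B, E}: every determinant is a superkey — BCNF.
{A, C, D, E}: every determinant is a superkey — BCNF.

{A, C, D, E}; {B, E}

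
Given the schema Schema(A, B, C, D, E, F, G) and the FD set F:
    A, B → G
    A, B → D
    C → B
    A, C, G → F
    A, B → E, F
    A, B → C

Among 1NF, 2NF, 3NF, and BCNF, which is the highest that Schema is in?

Candidate keys: {A, B}, {A, C}. Prime attributes: {A, B, C}.
C → B: {C}⁺ = {B, C}, which is not all of the attributes, so the left side is not a superkey — BCNF is violated.
Its right-hand attributes {B} are all prime, as are those of every other non-superkey FD — the relation is in 3NF.

3NF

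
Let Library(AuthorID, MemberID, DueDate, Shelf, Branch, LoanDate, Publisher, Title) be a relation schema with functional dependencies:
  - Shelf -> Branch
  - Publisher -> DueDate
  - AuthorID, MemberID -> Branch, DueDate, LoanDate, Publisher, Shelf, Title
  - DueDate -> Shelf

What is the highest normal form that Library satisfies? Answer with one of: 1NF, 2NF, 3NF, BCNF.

2NF

Candidate key: {AuthorID, MemberID}. Prime attributes: {AuthorID, MemberID}.
For Shelf -> Branch we have {Shelf}⁺ = {Branch, Shelf}; {Shelf} is not a superkey, so BCNF fails.
Because {Branch} is non-prime and the left side of Shelf -> Branch is not a superkey, the relation is not in 3NF.
No non-prime attribute depends on a proper subset of any candidate key, so 2NF holds.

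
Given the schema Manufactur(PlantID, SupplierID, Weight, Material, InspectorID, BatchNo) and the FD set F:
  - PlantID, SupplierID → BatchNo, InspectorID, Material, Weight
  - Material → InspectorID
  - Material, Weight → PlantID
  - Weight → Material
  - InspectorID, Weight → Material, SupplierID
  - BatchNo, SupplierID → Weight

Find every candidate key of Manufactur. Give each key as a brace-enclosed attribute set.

{BatchNo, SupplierID}, {PlantID, SupplierID}, {Weight}

Closure of {Weight} is {BatchNo, InspectorID, Material, PlantID, SupplierID, Weight}, the whole schema; {Weight} is a candidate key.
Closure of {BatchNo, SupplierID} is {BatchNo, InspectorID, Material, PlantID, SupplierID, Weight}, the whole schema; {BatchNo, SupplierID} is a candidate key.
Closure of {PlantID, SupplierID} is {BatchNo, InspectorID, Material, PlantID, SupplierID, Weight}, the whole schema; {PlantID, SupplierID} is a candidate key.
These are minimal and exhaustive — every other superkey contains one of them.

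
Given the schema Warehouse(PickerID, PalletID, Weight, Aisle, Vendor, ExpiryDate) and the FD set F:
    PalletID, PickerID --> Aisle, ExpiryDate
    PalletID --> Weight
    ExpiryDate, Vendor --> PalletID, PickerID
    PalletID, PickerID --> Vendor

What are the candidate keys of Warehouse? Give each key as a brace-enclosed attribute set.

Closure of {ExpiryDate, Vendor} is {Aisle, ExpiryDate, PalletID, PickerID, Vendor, Weight}, the whole schema; {ExpiryDate, Vendor} is a candidate key.
Closure of {PalletID, PickerID} is {Aisle, ExpiryDate, PalletID, PickerID, Vendor, Weight}, the whole schema; {PalletID, PickerID} is a candidate key.
Any other superkey properly contains one of these, so there are no further candidate keys.

{ExpiryDate, Vendor}, {PalletID, PickerID}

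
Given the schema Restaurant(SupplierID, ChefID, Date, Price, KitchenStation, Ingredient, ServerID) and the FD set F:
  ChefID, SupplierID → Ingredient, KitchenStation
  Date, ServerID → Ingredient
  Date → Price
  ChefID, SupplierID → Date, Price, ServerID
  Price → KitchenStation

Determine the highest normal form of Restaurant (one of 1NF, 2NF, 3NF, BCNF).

2NF

Candidate key: {ChefID, SupplierID}. Prime attributes: {ChefID, SupplierID}.
Date, ServerID → Ingredient breaks BCNF: {Date, ServerID}⁺ = {Date, Ingredient, KitchenStation, Price, ServerID}, so {Date, ServerID} is not a superkey.
Because {Ingredient} is non-prime and the left side of Date, ServerID → Ingredient is not a superkey, the relation is not in 3NF.
No proper subset of a key has a non-prime attribute in its closure, so there is no partial dependency; 2NF holds.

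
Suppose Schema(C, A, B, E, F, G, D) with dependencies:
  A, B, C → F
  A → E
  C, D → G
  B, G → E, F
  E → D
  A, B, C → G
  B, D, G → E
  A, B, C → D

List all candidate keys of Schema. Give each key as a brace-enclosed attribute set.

{A, B, C}

{A, B, C} never appear on the right of any FD, so every key must include all of them.
{A, B, C}⁺ = {A, B, C, D, E, F, G} — all of the relation — so {A, B, C} is a candidate key.
No smaller or unrelated set reaches every attribute, so there are no other keys.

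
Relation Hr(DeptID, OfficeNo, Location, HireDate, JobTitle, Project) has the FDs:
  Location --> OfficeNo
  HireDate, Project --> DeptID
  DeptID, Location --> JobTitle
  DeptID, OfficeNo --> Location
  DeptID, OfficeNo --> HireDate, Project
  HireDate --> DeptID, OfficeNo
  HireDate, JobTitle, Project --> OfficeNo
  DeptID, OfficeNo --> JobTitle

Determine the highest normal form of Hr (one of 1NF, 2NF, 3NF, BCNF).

3NF

Candidate keys: {DeptID, Location}, {DeptID, OfficeNo}, {HireDate}. Prime attributes: {DeptID, HireDate, Location, OfficeNo}.
Location --> OfficeNo breaks BCNF: {Location}⁺ = {Location, OfficeNo}, so {Location} is not a superkey.
Its right-hand attributes {OfficeNo} are all prime, as are those of every other non-superkey FD — the relation is in 3NF.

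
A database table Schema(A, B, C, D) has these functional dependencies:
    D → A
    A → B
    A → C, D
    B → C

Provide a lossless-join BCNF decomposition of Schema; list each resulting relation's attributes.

{A, B, D}; {B, C}

Candidate keys of the original relation: {A}, {D}.
{A, B, C, D}: {B} determines {B, C} here but is not a superkey — split on B → C, giving {B, C} and {A, B, D}.
{B, C} has no BCNF violation.
{A, B, D} has no BCNF violation.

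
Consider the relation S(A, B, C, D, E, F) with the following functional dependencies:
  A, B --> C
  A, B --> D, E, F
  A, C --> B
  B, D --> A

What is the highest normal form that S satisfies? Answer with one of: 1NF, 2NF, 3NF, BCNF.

BCNF

Candidate keys: {A, B}, {A, C}, {B, D}. Prime attributes: {A, B, C, D}.
The left-hand side of every FD is a superkey, so BCNF is satisfied.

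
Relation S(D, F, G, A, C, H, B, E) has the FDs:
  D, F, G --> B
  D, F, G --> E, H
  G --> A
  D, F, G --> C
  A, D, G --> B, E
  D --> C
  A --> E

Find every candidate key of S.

Attributes never on any right-hand side: {D, F, G} — every candidate key must contain all of them.
{D, F, G}⁺ = {A, B, C, D, E, F, G, H}, which is every attribute, so {D, F, G} is a candidate key.
No smaller or unrelated set reaches every attribute, so there are no other keys.

{D, F, G}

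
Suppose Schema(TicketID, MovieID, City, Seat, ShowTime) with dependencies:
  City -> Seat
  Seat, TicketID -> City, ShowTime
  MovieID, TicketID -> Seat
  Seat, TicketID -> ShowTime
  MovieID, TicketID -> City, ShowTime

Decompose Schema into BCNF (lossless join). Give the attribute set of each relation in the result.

{City, MovieID, TicketID}; {City, Seat}; {City, ShowTime, TicketID}

Candidate key of the original relation: {MovieID, TicketID}.
{City, MovieID, Seat, ShowTime, TicketID}: {City} determines {City, Seat} here but is not a superkey — split on City -> Seat, giving {City, Seat} and {City, MovieID, ShowTime, TicketID}.
{City, Seat} is in BCNF.
{City, MovieID, ShowTime, TicketID}: {City, TicketID} determines {City, ShowTime, TicketID} here but is not a superkey — split on City, TicketID -> ShowTime, giving {City, ShowTime, TicketID} and {City, MovieID, TicketID}.
{City, ShowTime, TicketID} is in BCNF.
{City, MovieID, TicketID} is in BCNF.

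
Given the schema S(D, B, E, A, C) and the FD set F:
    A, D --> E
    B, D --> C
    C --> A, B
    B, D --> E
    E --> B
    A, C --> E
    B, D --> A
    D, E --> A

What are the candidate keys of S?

{A, D}, {B, D}, {C, D}, {D, E}

{D} never appears on the right of any FD, so every key must include it.
{A, D}⁺ = {A, B, C, D, E}, which is every attribute, so {A, D} is a candidate key.
{B, D}⁺ = {A, B, C, D, E}, which is every attribute, so {B, D} is a candidate key.
{C, D}⁺ = {A, B, C, D, E}, which is every attribute, so {C, D} is a candidate key.
{D, E}⁺ = {A, B, C, D, E}, which is every attribute, so {D, E} is a candidate key.
No proper subset of any of these is a key, and no other minimal superkey exists.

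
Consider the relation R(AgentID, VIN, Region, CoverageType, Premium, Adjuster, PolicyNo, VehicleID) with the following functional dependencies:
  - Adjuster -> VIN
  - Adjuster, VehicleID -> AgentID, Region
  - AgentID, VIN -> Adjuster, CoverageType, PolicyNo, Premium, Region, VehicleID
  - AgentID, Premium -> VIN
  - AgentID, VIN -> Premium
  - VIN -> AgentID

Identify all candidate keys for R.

{Adjuster}, {AgentID, Premium}, {VIN}

Closure of {Adjuster} is {Adjuster, AgentID, CoverageType, PolicyNo, Premium, Region, VIN, VehicleID}, the whole schema; {Adjuster} is a candidate key.
Closure of {VIN} is {Adjuster, AgentID, CoverageType, PolicyNo, Premium, Region, VIN, VehicleID}, the whole schema; {VIN} is a candidate key.
Closure of {AgentID, Premium} is {Adjuster, AgentID, CoverageType, PolicyNo, Premium, Region, VIN, VehicleID}, the whole schema; {AgentID, Premium} is a candidate key.
No proper subset of any of these is a key, and no other minimal superkey exists.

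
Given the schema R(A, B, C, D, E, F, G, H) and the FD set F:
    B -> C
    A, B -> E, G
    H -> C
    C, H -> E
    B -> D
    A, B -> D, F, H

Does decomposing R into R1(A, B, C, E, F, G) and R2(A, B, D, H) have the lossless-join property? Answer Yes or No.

Common attributes: {A, B}; their closure is {A, B, C, D, E, F, G, H}.
This includes all of R1, so the common attributes are a superkey of R1 — the join is lossless.

Yes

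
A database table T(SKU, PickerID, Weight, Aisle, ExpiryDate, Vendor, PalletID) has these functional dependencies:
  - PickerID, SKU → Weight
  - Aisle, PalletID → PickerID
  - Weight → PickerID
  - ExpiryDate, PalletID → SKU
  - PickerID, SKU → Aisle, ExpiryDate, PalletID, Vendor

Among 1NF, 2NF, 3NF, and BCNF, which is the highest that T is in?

Candidate keys: {Aisle, ExpiryDate, PalletID}, {Aisle, PalletID, SKU}, {ExpiryDate, PalletID, PickerID}, {ExpiryDate, PalletID, Weight}, {PickerID, SKU}, {SKU, Weight}. Prime attributes: {Aisle, ExpiryDate, PalletID, PickerID, SKU, Weight}.
Aisle, PalletID → PickerID: {Aisle, PalletID}⁺ = {Aisle, PalletID, PickerID}, which is not all of the attributes, so the left side is not a superkey — BCNF is violated.
But every attribute on its right side ({PickerID}) is prime, and the same holds for every other non-superkey FD, so 3NF still holds.

3NF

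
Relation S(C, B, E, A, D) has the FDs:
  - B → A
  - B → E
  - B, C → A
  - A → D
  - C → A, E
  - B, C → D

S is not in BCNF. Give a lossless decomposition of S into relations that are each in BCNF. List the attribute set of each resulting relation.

Candidate key of the original relation: {B, C}.
Within {A, B, C, D, E}: {B}⁺ ∩ {A, B, C, D, E} = {A, B, D, E}, not the whole set, so B → A, D, E violates BCNF; decompose into {A, B, D, E} and {B, C}.
Within {A, B, D, E}: {A}⁺ ∩ {A, B, D, E} = {A, D}, not the whole set, so A → D violates BCNF; decompose into {A, D} and {A, B, E}.
{A, D} is in BCNF.
{A, B, E} is in BCNF.
{B, C} is in BCNF.

{A, B, E}; {A, D}; {B, C}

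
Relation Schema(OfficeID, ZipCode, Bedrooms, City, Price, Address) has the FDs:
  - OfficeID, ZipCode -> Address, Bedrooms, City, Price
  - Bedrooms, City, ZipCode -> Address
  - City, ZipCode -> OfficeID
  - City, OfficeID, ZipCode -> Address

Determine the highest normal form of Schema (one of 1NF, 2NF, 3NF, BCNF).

BCNF

Candidate keys: {City, ZipCode}, {OfficeID, ZipCode}. Prime attributes: {City, OfficeID, ZipCode}.
The left-hand side of every FD is a superkey, so BCNF is satisfied.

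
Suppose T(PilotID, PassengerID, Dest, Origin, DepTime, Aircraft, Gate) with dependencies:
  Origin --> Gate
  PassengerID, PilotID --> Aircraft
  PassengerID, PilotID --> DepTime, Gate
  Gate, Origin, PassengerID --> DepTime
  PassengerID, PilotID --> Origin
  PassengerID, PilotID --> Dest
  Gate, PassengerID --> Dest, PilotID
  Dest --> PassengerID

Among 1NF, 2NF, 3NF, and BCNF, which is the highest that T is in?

Candidate keys: {Dest, Gate}, {Dest, Origin}, {Dest, PilotID}, {Gate, PassengerID}, {Origin, PassengerID}, {PassengerID, PilotID}. Prime attributes: {Dest, Gate, Origin, PassengerID, PilotID}.
For Origin --> Gate we have {Origin}⁺ = {Gate, Origin}; {Origin} is not a superkey, so BCNF fails.
Since {Gate} ⊆ prime attributes and every other non-superkey FD also has a prime right side, the schema is in 3NF.

3NF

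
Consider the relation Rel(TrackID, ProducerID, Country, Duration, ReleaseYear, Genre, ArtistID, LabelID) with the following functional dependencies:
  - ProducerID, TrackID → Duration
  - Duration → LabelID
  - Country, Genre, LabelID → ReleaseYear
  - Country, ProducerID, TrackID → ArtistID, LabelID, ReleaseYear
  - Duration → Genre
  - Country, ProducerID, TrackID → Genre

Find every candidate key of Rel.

{Country, ProducerID, TrackID}

No FD produces {Country, ProducerID, TrackID}, so they must be in every candidate key.
{Country, ProducerID, TrackID}⁺ = {ArtistID, Country, Duration, Genre, LabelID, ProducerID, ReleaseYear, TrackID} — all of the relation — so {Country, ProducerID, TrackID} is a candidate key.
No smaller or unrelated set reaches every attribute, so there are no other keys.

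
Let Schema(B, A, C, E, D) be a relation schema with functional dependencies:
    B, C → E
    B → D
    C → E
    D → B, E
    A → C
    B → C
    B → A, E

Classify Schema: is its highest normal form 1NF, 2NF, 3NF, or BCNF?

Candidate keys: {B}, {D}. Prime attributes: {B, D}.
C → E breaks BCNF: {C}⁺ = {C, E}, so {C} is not a superkey.
Because {E} is non-prime and the left side of C → E is not a superkey, the relation is not in 3NF.
All keys have size 1, which rules out partial dependencies — 2NF is satisfied.

2NF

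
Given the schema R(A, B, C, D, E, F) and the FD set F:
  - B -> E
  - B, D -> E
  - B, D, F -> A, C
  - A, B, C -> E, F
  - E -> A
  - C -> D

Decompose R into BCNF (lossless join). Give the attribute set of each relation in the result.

Candidate keys of the original relation: {B, C}, {B, D, F}.
{A, B, C, D, E, F}: {B} determines {A, B, E} here but is not a superkey — split on B -> A, E, giving {A, B, E} and {B, C, D, F}.
{A, B, E}: {E} determines {A, E} here but is not a superkey — split on E -> A, giving {A, E} and {B, E}.
{A, E} has no BCNF violation.
{B, E} has no BCNF violation.
{B, C, D, F}: {C} determines {C, D} here but is not a superkey — split on C -> D, giving {C, D} and {B, C, F}.
{C, D} has no BCNF violation.
{B, C, F} has no BCNF violation.

{A, E}; {B, C, F}; {B, E}; {C, D}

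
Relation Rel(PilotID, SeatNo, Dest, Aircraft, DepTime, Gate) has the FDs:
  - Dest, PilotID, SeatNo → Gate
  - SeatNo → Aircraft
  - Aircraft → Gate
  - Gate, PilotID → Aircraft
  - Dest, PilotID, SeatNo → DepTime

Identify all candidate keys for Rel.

{Dest, PilotID, SeatNo} never appear on the right of any FD, so every key must include all of them.
Closure of {Dest, PilotID, SeatNo} is {Aircraft, DepTime, Dest, Gate, PilotID, SeatNo}, the whole schema; {Dest, PilotID, SeatNo} is a candidate key.
Every other attribute set either contains this one or has a smaller closure.

{Dest, PilotID, SeatNo}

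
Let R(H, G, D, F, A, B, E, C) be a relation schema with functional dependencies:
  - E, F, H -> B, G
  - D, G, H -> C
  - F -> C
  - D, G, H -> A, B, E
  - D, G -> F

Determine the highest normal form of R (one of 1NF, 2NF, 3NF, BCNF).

Candidate keys: {D, E, F, H}, {D, G, H}. Prime attributes: {D, E, F, G, H}.
E, F, H -> B, G: {E, F, H}⁺ = {B, C, E, F, G, H}, which is not all of the attributes, so the left side is not a superkey — BCNF is violated.
E, F, H -> B, G has non-prime {B} on the right and a non-superkey on the left, so 3NF fails.
The proper key subset {D, G} of {D, G, H} determines non-prime {C}, so the relation is not even in 2NF.

1NF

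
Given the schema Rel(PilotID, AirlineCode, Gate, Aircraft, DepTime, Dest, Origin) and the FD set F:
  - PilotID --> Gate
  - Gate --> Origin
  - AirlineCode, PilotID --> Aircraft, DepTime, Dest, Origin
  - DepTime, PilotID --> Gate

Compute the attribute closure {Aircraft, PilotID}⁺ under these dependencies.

Start with {Aircraft, PilotID}.
PilotID --> Gate applies; add {Gate} → now {Aircraft, Gate, PilotID}.
Gate --> Origin applies; add {Origin} → now {Aircraft, Gate, Origin, PilotID}.
No further FD applies.

{Aircraft, Gate, Origin, PilotID}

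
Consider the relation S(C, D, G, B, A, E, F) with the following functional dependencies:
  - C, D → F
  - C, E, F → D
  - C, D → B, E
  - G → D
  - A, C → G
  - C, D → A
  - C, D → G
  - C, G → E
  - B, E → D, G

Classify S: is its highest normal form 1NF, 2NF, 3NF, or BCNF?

3NF

Candidate keys: {A, C}, {B, C, E}, {C, D}, {C, E, F}, {C, G}. Prime attributes: {A, B, C, D, E, F, G}.
For G → D we have {G}⁺ = {D, G}; {G} is not a superkey, so BCNF fails.
Since {D} ⊆ prime attributes and every other non-superkey FD also has a prime right side, the schema is in 3NF.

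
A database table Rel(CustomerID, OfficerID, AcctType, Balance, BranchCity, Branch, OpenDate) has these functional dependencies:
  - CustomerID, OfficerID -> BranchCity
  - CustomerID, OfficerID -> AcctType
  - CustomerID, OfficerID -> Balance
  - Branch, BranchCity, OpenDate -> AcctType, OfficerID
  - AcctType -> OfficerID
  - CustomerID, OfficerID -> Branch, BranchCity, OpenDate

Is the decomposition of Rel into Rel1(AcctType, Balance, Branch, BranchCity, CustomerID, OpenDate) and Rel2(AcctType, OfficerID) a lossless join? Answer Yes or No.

Common attributes: {AcctType}; their closure is {AcctType, OfficerID}.
Since Rel2 ⊆ {AcctType, OfficerID}, the intersection is a superkey of Rel2; the decomposition is lossless.

Yes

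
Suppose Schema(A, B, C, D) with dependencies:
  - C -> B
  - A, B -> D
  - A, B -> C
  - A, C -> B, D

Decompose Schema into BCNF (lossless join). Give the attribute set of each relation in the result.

Candidate keys of the original relation: {A, B}, {A, C}.
{A, B, C, D}: {C} determines {B, C} here but is not a superkey — split on C -> B, giving {B, C} and {A, C, D}.
{B, C} is in BCNF.
{A, C, D} is in BCNF.

{A, C, D}; {B, C}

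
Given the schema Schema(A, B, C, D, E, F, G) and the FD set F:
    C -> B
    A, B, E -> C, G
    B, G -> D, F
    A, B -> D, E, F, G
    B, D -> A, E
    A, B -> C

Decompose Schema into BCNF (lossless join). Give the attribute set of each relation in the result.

{A, C, D, E, F, G}; {B, C}

Candidate keys of the original relation: {A, B}, {A, C}, {B, D}, {B, G}, {C, D}, {C, G}.
Within {A, B, C, D, E, F, G}: {C}⁺ ∩ {A, B, C, D, E, F, G} = {B, C}, not the whole set, so C -> B violates BCNF; decompose into {B, C} and {A, C, D, E, F, G}.
{B, C}: every determinant is a superkey — BCNF.
{A, C, D, E, F, G}: every determinant is a superkey — BCNF.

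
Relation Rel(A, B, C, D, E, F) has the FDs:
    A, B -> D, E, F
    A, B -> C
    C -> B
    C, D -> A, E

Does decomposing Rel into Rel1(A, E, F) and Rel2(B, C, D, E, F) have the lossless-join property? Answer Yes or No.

No

Common attributes: {E, F}; their closure is {E, F}.
The closure covers neither Rel1 nor Rel2 entirely; the join is not lossless.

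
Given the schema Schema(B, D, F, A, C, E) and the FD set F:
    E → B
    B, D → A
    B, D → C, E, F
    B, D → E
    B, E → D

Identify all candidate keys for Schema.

{B, D}, {E}

Closure of {E} is {A, B, C, D, E, F}, the whole schema; {E} is a candidate key.
Closure of {B, D} is {A, B, C, D, E, F}, the whole schema; {B, D} is a candidate key.
These are minimal and exhaustive — every other superkey contains one of them.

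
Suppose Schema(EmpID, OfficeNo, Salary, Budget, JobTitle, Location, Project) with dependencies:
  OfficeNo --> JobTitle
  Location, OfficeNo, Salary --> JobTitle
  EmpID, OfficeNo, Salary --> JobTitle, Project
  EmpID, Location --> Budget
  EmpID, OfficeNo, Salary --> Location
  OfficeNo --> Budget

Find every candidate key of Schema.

No FD produces {EmpID, OfficeNo, Salary}, so they must be in every candidate key.
{EmpID, OfficeNo, Salary} is a candidate key since {EmpID, OfficeNo, Salary}⁺ = {Budget, EmpID, JobTitle, Location, OfficeNo, Project, Salary} covers every attribute.
Every other attribute set either contains this one or has a smaller closure.

{EmpID, OfficeNo, Salary}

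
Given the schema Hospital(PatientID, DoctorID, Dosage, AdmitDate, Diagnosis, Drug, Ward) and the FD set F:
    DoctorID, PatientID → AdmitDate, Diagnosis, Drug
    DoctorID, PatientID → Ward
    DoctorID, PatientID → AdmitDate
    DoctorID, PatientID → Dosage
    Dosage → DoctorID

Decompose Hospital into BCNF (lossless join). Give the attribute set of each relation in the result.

Candidate keys of the original relation: {DoctorID, PatientID}, {Dosage, PatientID}.
Within {AdmitDate, Diagnosis, DoctorID, Dosage, Drug, PatientID, Ward}: {Dosage}⁺ ∩ {AdmitDate, Diagnosis, DoctorID, Dosage, Drug, PatientID, Ward} = {DoctorID, Dosage}, not the whole set, so Dosage → DoctorID violates BCNF; decompose into {DoctorID, Dosage} and {AdmitDate, Diagnosis, Dosage, Drug, PatientID, Ward}.
{DoctorID, Dosage} is in BCNF.
{AdmitDate, Diagnosis, Dosage, Drug, PatientID, Ward} is in BCNF.

{AdmitDate, Diagnosis, Dosage, Drug, PatientID, Ward}; {DoctorID, Dosage}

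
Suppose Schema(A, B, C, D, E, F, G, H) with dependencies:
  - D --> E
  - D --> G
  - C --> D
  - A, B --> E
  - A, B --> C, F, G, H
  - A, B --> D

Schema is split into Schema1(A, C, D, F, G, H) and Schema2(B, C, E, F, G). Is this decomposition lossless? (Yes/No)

No

Schema1 ∩ Schema2 = {C, F, G}; its closure under F is {C, D, E, F, G}.
Neither Schema1 nor Schema2 is contained in that closure, so the decomposition is lossy.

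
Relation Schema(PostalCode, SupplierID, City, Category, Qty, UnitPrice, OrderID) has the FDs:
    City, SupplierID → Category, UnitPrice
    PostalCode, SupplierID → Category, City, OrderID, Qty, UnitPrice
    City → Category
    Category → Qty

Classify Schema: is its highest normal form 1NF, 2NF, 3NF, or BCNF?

Candidate key: {PostalCode, SupplierID}. Prime attributes: {PostalCode, SupplierID}.
City, SupplierID → Category, UnitPrice: {City, SupplierID}⁺ = {Category, City, Qty, SupplierID, UnitPrice}, which is not all of the attributes, so the left side is not a superkey — BCNF is violated.
Because {Category, UnitPrice} are non-prime and the left side of City, SupplierID → Category, UnitPrice is not a superkey, the relation is not in 3NF.
Checking every proper subset of each key, none determines a non-prime attribute — 2NF is satisfied.

2NF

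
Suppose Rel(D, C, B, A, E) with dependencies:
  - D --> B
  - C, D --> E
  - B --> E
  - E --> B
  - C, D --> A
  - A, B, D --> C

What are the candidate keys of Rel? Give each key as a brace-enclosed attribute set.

No FD produces {D}, so it must be in every candidate key.
{A, D} is a candidate key since {A, D}⁺ = {A, B, C, D, E} covers every attribute.
{C, D} is a candidate key since {C, D}⁺ = {A, B, C, D, E} covers every attribute.
Any other superkey properly contains one of these, so there are no further candidate keys.

{A, D}, {C, D}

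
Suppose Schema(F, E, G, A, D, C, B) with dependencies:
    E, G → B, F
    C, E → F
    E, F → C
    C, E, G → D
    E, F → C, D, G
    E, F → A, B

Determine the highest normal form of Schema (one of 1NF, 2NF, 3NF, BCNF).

BCNF

Candidate keys: {C, E}, {E, F}, {E, G}. Prime attributes: {C, E, F, G}.
Every FD has a superkey on the left, so the relation is in BCNF.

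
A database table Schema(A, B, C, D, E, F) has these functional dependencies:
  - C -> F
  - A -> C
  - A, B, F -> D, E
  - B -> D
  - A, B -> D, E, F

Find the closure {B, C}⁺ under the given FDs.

{B, C, D, F}

Start with {B, C}.
C -> F applies; add {F} → now {B, C, F}.
B -> D applies; add {D} → now {B, C, D, F}.
No further FD applies.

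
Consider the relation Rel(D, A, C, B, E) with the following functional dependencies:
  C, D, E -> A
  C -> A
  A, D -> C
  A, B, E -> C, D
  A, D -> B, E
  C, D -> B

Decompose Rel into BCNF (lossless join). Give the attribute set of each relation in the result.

{A, C}; {B, C, D, E}

Candidate keys of the original relation: {A, B, E}, {A, D}, {B, C, E}, {C, D}.
In {A, B, C, D, E}, {C} is not a superkey ({C}⁺ restricted to this set is {A, C}), so split on C -> A into {A, C} and {B, C, D, E}.
{A, C} is in BCNF.
{B, C, D, E} is in BCNF.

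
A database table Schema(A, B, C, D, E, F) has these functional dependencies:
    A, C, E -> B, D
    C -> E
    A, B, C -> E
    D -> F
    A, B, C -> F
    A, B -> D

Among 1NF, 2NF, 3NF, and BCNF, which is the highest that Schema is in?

Candidate key: {A, C}. Prime attributes: {A, C}.
C -> E breaks BCNF: {C}⁺ = {C, E}, so {C} is not a superkey.
C -> E has non-prime {E} on the right and a non-superkey on the left, so 3NF fails.
{C} is a proper subset of the key {A, C}, and {C}⁺ contains the non-prime attribute {E} — a partial dependency, so 2NF is violated.

1NF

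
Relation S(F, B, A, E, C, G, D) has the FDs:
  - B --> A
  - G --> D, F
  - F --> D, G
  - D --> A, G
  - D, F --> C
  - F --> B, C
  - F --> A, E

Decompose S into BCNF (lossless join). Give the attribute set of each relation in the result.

Candidate keys of the original relation: {D}, {F}, {G}.
In {A, B, C, D, E, F, G}, {B} is not a superkey ({B}⁺ restricted to this set is {A, B}), so split on B --> A into {A, B} and {B, C, D, E, F, G}.
{A, B}: every determinant is a superkey — BCNF.
{B, C, D, E, F, G}: every determinant is a superkey — BCNF.

{A, B}; {B, C, D, E, F, G}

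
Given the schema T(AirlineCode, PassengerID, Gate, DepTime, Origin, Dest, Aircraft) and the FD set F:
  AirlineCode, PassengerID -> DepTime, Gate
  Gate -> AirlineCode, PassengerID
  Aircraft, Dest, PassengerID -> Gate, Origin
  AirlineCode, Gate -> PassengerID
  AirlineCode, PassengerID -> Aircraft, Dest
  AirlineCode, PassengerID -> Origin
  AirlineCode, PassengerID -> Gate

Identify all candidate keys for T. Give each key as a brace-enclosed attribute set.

Closure of {Gate} is {Aircraft, AirlineCode, DepTime, Dest, Gate, Origin, PassengerID}, the whole schema; {Gate} is a candidate key.
Closure of {AirlineCode, PassengerID} is {Aircraft, AirlineCode, DepTime, Dest, Gate, Origin, PassengerID}, the whole schema; {AirlineCode, PassengerID} is a candidate key.
Closure of {Aircraft, Dest, PassengerID} is {Aircraft, AirlineCode, DepTime, Dest, Gate, Origin, PassengerID}, the whole schema; {Aircraft, Dest, PassengerID} is a candidate key.
Any other superkey properly contains one of these, so there are no further candidate keys.

{Aircraft, Dest, PassengerID}, {AirlineCode, PassengerID}, {Gate}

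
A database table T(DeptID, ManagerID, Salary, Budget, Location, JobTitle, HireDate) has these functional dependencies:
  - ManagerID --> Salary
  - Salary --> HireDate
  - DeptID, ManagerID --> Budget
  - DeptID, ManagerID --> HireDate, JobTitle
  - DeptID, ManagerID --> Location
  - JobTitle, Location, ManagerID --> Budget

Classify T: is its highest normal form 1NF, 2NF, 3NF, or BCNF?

1NF

Candidate key: {DeptID, ManagerID}. Prime attributes: {DeptID, ManagerID}.
ManagerID --> Salary: {ManagerID}⁺ = {HireDate, ManagerID, Salary}, which is not all of the attributes, so the left side is not a superkey — BCNF is violated.
ManagerID --> Salary determines the non-prime attribute {Salary} from a non-superkey — 3NF is violated.
Since {ManagerID} ⊂ {DeptID, ManagerID} and {ManagerID}⁺ ⊇ {HireDate, Salary} with {HireDate, Salary} non-prime, there is a partial dependency; 2NF fails.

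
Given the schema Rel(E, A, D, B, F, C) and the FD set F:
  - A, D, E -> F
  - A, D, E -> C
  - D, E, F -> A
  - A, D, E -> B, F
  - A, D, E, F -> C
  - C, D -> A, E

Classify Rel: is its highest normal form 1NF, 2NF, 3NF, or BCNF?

BCNF

Candidate keys: {A, D, E}, {C, D}, {D, E, F}. Prime attributes: {A, C, D, E, F}.
Every FD has a superkey on the left, so the relation is in BCNF.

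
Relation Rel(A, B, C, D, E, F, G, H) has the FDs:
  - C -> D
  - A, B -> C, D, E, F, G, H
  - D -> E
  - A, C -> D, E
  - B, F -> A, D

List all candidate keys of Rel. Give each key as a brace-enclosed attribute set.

No FD produces {B}, so it must be in every candidate key.
{A, B}⁺ = {A, B, C, D, E, F, G, H} — all of the relation — so {A, B} is a candidate key.
{B, F}⁺ = {A, B, C, D, E, F, G, H} — all of the relation — so {B, F} is a candidate key.
Any other superkey properly contains one of these, so there are no further candidate keys.

{A, B}, {B, F}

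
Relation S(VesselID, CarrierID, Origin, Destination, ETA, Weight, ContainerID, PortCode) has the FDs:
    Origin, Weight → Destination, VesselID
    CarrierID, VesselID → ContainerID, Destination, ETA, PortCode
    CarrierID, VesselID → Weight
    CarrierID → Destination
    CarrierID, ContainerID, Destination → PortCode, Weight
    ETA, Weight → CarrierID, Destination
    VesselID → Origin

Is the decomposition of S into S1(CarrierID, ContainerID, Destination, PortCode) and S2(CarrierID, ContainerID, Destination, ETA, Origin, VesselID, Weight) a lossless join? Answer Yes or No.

S1 ∩ S2 = {CarrierID, ContainerID, Destination}; its closure under F is {CarrierID, ContainerID, Destination, PortCode, Weight}.
Since S1 ⊆ {CarrierID, ContainerID, Destination, PortCode, Weight}, the intersection is a superkey of S1; the decomposition is lossless.

Yes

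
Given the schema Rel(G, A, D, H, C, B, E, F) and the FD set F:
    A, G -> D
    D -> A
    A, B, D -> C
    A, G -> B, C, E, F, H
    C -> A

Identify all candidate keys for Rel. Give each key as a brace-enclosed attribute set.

{A, G}, {C, G}, {D, G}

No FD produces {G}, so it must be in every candidate key.
{A, G}⁺ = {A, B, C, D, E, F, G, H}, which is every attribute, so {A, G} is a candidate key.
{C, G}⁺ = {A, B, C, D, E, F, G, H}, which is every attribute, so {C, G} is a candidate key.
{D, G}⁺ = {A, B, C, D, E, F, G, H}, which is every attribute, so {D, G} is a candidate key.
These are minimal and exhaustive — every other superkey contains one of them.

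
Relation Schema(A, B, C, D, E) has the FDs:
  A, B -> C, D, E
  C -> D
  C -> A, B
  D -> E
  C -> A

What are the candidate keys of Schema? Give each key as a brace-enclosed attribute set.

{C} is a candidate key since {C}⁺ = {A, B, C, D, E} covers every attribute.
{A, B} is a candidate key since {A, B}⁺ = {A, B, C, D, E} covers every attribute.
Any other superkey properly contains one of these, so there are no further candidate keys.

{A, B}, {C}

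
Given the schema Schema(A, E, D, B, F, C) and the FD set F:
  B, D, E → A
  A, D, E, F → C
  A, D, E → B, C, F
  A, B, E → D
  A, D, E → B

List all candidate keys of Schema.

No FD produces {E}, so it must be in every candidate key.
{A, B, E}⁺ = {A, B, C, D, E, F}, which is every attribute, so {A, B, E} is a candidate key.
{A, D, E}⁺ = {A, B, C, D, E, F}, which is every attribute, so {A, D, E} is a candidate key.
{B, D, E}⁺ = {A, B, C, D, E, F}, which is every attribute, so {B, D, E} is a candidate key.
Any other superkey properly contains one of these, so there are no further candidate keys.

{A, B, E}, {A, D, E}, {B, D, E}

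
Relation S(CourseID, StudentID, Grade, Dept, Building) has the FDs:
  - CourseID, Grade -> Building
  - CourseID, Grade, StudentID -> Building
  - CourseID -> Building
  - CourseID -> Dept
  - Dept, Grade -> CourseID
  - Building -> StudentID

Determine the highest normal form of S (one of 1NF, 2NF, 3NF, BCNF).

Candidate keys: {CourseID, Grade}, {Dept, Grade}. Prime attributes: {CourseID, Dept, Grade}.
CourseID -> Building breaks BCNF: {CourseID}⁺ = {Building, CourseID, Dept, StudentID}, so {CourseID} is not a superkey.
CourseID -> Building determines the non-prime attribute {Building} from a non-superkey — 3NF is violated.
The proper key subset {CourseID} of {CourseID, Grade} determines non-prime {Building, StudentID}, so the relation is not even in 2NF.

1NF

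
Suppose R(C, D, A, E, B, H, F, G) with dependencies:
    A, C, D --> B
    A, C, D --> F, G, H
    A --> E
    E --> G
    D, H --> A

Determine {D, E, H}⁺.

Start with {D, E, H}.
E --> G applies; add {G} → now {D, E, G, H}.
D, H --> A applies; add {A} → now {A, D, E, G, H}.
No further FD applies.

{A, D, E, G, H}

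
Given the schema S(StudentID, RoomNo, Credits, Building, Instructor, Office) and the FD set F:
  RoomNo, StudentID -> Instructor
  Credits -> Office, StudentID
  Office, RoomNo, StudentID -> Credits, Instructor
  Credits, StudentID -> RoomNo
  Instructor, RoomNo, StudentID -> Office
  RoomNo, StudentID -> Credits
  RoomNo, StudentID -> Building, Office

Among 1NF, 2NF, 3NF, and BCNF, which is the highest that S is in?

Candidate keys: {Credits}, {RoomNo, StudentID}. Prime attributes: {Credits, RoomNo, StudentID}.
Each dependency's left side is a superkey — BCNF holds.

BCNF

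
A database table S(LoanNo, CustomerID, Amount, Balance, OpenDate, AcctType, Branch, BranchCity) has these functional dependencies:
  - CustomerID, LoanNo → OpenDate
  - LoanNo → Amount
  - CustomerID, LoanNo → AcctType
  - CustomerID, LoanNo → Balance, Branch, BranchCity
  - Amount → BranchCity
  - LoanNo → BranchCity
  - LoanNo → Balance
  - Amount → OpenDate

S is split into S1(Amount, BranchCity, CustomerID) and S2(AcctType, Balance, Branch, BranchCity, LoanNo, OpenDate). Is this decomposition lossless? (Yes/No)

S1 ∩ S2 = {BranchCity}; its closure under F is {BranchCity}.
S1 ⊄ {BranchCity} and S2 ⊄ {BranchCity}, so the split is lossy.

No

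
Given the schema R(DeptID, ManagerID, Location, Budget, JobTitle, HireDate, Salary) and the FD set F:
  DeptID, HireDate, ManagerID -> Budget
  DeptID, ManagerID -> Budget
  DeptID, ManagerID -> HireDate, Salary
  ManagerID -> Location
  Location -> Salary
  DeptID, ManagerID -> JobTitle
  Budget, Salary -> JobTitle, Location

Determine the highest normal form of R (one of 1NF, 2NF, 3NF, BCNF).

Candidate key: {DeptID, ManagerID}. Prime attributes: {DeptID, ManagerID}.
ManagerID -> Location breaks BCNF: {ManagerID}⁺ = {Location, ManagerID, Salary}, so {ManagerID} is not a superkey.
ManagerID -> Location determines the non-prime attribute {Location} from a non-superkey — 3NF is violated.
{ManagerID} is a proper subset of the key {DeptID, ManagerID}, and {ManagerID}⁺ contains the non-prime attributes {Location, Salary} — a partial dependency, so 2NF is violated.

1NF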